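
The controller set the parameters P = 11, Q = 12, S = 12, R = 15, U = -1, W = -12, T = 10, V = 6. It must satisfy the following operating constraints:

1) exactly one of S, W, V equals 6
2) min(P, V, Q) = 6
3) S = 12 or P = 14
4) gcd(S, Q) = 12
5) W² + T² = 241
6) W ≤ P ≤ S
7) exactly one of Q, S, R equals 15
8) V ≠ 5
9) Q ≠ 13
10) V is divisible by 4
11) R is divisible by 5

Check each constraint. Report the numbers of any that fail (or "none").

1) S=12, W=-12, V=6; 1 of them equals 6  holds
2) min(11, 6, 12) = 6  holds
3) S = 12 = 12 (first disjunct)  holds
4) gcd(12, 12) = 12  holds
5) W² + T² = (-12)² + 10² = 144 + 100 = 244, not 241  fails
6) values -12 ≤ 11 ≤ 12  holds
7) Q=12, S=12, R=15; 1 of them equals 15  holds
8) V = 6, and 6 ≠ 5  holds
9) Q = 12, and 12 ≠ 13  holds
10) 6 = 4×1 + 2, so 4 does not divide 6  fails
11) 15 / 5 = 3, so 5 divides 15  holds

Constraints 5, 10 do not hold.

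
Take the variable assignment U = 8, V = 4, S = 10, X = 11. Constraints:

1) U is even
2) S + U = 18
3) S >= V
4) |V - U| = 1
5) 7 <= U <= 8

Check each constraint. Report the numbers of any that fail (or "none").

1) U = 8 is even — holds.
2) S + U = 10 + 8 = 18 — holds.
3) S = 10, V = 4; 10 ≥ 4 — holds.
4) |4 - 8| = 4, not 1 — does not hold.
5) U = 8 lies in [7, 8] — holds.

Constraint 4 does not hold.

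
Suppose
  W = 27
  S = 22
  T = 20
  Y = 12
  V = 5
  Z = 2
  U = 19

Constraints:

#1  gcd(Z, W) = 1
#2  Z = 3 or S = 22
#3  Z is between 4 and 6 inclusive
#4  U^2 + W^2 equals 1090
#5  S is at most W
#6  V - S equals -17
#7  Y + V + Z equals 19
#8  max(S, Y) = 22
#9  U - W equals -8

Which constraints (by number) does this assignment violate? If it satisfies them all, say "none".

The assignment fails constraint 3.

#1 gcd(2, 27) = 1  ✓
#2 Z = 2 ≠ 3, but S = 22 = 22 (second disjunct)  ✓
#3 Z = 2 is outside [4, 6]  ✗
#4 U^2 + W^2 = 19^2 + 27^2 = 361 + 729 = 1090  ✓
#5 S = 22, W = 27; 22 ≤ 27  ✓
#6 V - S = 5 - 22 = -17  ✓
#7 Y + V + Z = 12 + 5 + 2 = 19  ✓
#8 max(22, 12) = 22  ✓
#9 U - W = 19 - 27 = -8  ✓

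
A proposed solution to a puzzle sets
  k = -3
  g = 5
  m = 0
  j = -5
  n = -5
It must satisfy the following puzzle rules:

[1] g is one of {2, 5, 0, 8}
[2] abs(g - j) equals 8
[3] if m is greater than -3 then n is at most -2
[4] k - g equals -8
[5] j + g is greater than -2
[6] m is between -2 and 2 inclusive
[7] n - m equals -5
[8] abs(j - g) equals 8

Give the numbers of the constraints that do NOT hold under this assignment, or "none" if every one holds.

Constraints 2 and 8 do not hold.

[1] g = 5 is in {2, 5, 0, 8}  holds
[2] abs(5 - (-5)) = 10, not 8  fails
[3] m = 0 > -3, so we need n ≤ -2; n = -5 ≤ -2  holds
[4] k - g = -3 - 5 = -8  holds
[5] j + g = -5 + 5 = 0; 0 > -2  holds
[6] m = 0 lies in [-2, 2]  holds
[7] n - m = -5 - 0 = -5  holds
[8] abs(-5 - 5) = 10, not 8  fails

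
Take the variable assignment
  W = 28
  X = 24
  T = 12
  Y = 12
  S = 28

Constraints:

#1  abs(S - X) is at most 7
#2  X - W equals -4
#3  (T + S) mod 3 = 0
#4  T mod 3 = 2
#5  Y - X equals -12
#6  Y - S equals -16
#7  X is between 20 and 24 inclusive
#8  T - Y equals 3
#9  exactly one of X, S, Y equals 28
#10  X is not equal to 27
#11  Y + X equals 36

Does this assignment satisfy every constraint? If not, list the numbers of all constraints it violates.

Violated: 3, 4, and 8.

#1 abs(28 - 24) = 4; 4 ≤ 7  yes
#2 X - W = 24 - 28 = -4  yes
#3 T + S = 40; 40 mod 3 = 1, not 0  no
#4 12 mod 3 = 0, not 2  no
#5 Y - X = 12 - 24 = -12  yes
#6 Y - S = 12 - 28 = -16  yes
#7 X = 24 lies in [20, 24]  yes
#8 T - Y = 12 - 12 = 0, not 3  no
#9 X=24, S=28, Y=12; 1 of them equals 28  yes
#10 X = 24, and 24 ≠ 27  yes
#11 Y + X = 12 + 24 = 36  yes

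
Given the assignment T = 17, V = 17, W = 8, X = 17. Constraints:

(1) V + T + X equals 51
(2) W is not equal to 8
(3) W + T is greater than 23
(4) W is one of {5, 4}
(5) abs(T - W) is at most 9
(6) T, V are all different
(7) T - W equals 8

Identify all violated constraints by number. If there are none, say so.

(1) V + T + X = 17 + 17 + 17 = 51 — satisfied.
(2) W = 8, but 8 is required to differ — violated.
(3) W + T = 8 + 17 = 25; 25 > 23 — satisfied.
(4) W = 8 is not in {5, 4} — violated.
(5) abs(17 - 8) = 9; 9 ≤ 9 — satisfied.
(6) T = V = 17, not all different — violated.
(7) T - W = 17 - 8 = 9, not 8 — violated.

No — constraints 2, 4, 6, 7 are not satisfied.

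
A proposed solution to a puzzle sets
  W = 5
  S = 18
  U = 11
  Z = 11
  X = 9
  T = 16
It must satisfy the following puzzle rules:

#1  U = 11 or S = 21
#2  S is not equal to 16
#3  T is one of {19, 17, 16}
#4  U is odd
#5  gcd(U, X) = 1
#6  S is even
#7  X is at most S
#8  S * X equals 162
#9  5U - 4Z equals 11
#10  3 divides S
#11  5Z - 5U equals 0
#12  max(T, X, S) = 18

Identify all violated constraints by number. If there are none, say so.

All constraints are satisfied.

#1 U = 11 = 11 (first disjunct) — satisfied.
#2 S = 18, and 18 ≠ 16 — satisfied.
#3 T = 16 is in {19, 17, 16} — satisfied.
#4 U = 11 is odd — satisfied.
#5 gcd(11, 9) = 1 — satisfied.
#6 S = 18 is even — satisfied.
#7 X = 9, S = 18; 9 ≤ 18 — satisfied.
#8 S * X = 18 * 9 = 162 — satisfied.
#9 5U - 4Z = 5(11) - 4(11) = 11 — satisfied.
#10 18 / 3 = 6, so 3 divides 18 — satisfied.
#11 5Z - 5U = 5(11) - 5(11) = 0 — satisfied.
#12 max(16, 9, 18) = 18 — satisfied.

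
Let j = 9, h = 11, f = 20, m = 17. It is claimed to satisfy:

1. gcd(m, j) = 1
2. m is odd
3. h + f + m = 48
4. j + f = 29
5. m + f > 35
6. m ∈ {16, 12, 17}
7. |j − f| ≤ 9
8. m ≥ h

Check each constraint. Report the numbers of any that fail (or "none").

Violated: 7.

1. gcd(17, 9) = 1  true
2. m = 17 is odd  true
3. h + f + m = 11 + 20 + 17 = 48  true
4. j + f = 9 + 20 = 29  true
5. m + f = 17 + 20 = 37; 37 > 35  true
6. m = 17 is in {16, 12, 17}  true
7. |9 − 20| = 11; 11 > 9, exceeds bound 9  false
8. m = 17, h = 11; 17 ≥ 11  true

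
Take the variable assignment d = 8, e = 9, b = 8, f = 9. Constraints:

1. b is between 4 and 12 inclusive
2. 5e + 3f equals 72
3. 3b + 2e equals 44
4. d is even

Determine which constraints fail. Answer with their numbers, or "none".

Violated: 3.

1. b = 8 lies in [4, 12] — satisfied.
2. 5e + 3f = 5(9) + 3(9) = 72 — satisfied.
3. 3b + 2e = 3(8) + 2(9) = 42, not 44 — violated.
4. d = 8 is even — satisfied.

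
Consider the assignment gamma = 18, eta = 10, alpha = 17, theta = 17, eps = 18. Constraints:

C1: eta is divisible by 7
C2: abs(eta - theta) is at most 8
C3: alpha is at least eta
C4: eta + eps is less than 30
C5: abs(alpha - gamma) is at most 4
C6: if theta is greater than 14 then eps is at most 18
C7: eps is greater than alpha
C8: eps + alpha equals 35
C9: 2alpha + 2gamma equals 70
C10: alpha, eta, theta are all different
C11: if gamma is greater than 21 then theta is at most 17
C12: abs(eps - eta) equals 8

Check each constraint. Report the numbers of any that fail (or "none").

C1: 10 = 7*1 + 3, so 7 does not divide 10 — does not hold.
C2: abs(10 - 17) = 7; 7 ≤ 8 — holds.
C3: alpha = 17, eta = 10; 17 ≥ 10 — holds.
C4: eta + eps = 10 + 18 = 28; 28 < 30 — holds.
C5: abs(17 - 18) = 1; 1 ≤ 4 — holds.
C6: theta = 17 > 14, so we need eps ≤ 18; eps = 18 ≤ 18 — holds.
C7: eps = 18, alpha = 17; 18 > 17 — holds.
C8: eps + alpha = 18 + 17 = 35 — holds.
C9: 2alpha + 2gamma = 2(17) + 2(18) = 70 — holds.
C10: alpha = theta = 17, not all different — does not hold.
C11: gamma = 18, not > 21; antecedent false, conditional vacuously true — holds.
C12: abs(18 - 10) = 8 — holds.

Constraints 1, 10 are violated.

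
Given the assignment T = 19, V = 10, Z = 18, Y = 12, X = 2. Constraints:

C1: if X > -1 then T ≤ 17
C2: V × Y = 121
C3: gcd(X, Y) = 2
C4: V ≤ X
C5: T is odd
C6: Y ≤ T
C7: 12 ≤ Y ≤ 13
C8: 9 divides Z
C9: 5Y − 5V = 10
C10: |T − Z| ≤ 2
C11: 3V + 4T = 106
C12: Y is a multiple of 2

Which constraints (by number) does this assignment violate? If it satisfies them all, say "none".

Constraints 1, 2, and 4 do not hold.

C1: X = 2 > -1, so we need T ≤ 17; but T = 19 > 17  ✗
C2: V × Y = 10 × 12 = 120, not 121  ✗
C3: gcd(2, 12) = 2  ✓
C4: V = 10, X = 2; 10 > 2 (want ≤)  ✗
C5: T = 19 is odd  ✓
C6: Y = 12, T = 19; 12 ≤ 19  ✓
C7: Y = 12 lies in [12, 13]  ✓
C8: 18 / 9 = 2, so 9 divides 18  ✓
C9: 5Y − 5V = 5(12) − 5(10) = 10  ✓
C10: |19 − 18| = 1; 1 ≤ 2  ✓
C11: 3V + 4T = 3(10) + 4(19) = 106  ✓
C12: 12 / 2 = 6, so 2 divides 12  ✓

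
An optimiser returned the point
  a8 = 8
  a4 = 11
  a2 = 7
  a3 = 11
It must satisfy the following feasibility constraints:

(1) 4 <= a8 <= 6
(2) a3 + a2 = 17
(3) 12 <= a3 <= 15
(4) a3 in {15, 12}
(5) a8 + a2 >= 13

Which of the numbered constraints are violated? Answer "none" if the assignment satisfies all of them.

No — constraints 1, 2, 3, and 4 are not satisfied.

(1) a8 = 8 is outside [4, 6]  FAIL
(2) a3 + a2 = 11 + 7 = 18, not 17  FAIL
(3) a3 = 11 is outside [12, 15]  FAIL
(4) a3 = 11 is not in {15, 12}  FAIL
(5) a8 + a2 = 8 + 7 = 15; 15 ≥ 13  OK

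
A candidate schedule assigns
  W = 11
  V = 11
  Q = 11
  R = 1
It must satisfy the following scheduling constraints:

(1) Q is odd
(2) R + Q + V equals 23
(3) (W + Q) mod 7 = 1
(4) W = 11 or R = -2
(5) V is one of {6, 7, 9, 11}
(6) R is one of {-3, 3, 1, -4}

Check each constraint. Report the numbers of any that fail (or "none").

(1) Q = 11 is odd — holds.
(2) R + Q + V = 1 + 11 + 11 = 23 — holds.
(3) W + Q = 22; 22 mod 7 = 1 — holds.
(4) W = 11 = 11 (first disjunct) — holds.
(5) V = 11 is in {6, 7, 9, 11} — holds.
(6) R = 1 is in {-3, 3, 1, -4} — holds.

All constraints are satisfied.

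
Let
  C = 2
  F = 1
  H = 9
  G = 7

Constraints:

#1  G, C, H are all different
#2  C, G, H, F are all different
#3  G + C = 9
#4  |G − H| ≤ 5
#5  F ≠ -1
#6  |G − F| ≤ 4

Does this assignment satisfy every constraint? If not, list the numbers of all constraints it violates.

#1 values 7, 2, 9 are pairwise distinct  true
#2 values 2, 7, 9, 1 are pairwise distinct  true
#3 G + C = 7 + 2 = 9  true
#4 |7 − 9| = 2; 2 ≤ 5  true
#5 F = 1, and 1 ≠ -1  true
#6 |7 − 1| = 6; 6 > 4, exceeds bound 4  false

Violated: 6.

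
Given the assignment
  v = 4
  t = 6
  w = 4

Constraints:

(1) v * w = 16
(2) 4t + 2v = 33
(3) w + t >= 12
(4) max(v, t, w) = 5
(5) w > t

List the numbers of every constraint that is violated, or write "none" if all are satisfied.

(1) v * w = 4 * 4 = 16  ✓
(2) 4t + 2v = 4(6) + 2(4) = 32, not 33  ✗
(3) w + t = 4 + 6 = 10; 10 < 12, bound 12 not met  ✗
(4) max(4, 6, 4) = 6, not 5  ✗
(5) w = 4, t = 6; 4 ≤ 6 (want >)  ✗

No — constraints 2, 3, 4, 5 are not satisfied.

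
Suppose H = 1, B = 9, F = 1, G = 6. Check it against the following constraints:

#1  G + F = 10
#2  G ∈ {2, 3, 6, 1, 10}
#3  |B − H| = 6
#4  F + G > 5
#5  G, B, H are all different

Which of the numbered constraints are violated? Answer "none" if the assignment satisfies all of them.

The assignment fails constraints 1 and 3.

#1 G + F = 6 + 1 = 7, not 10 — violated.
#2 G = 6 is in {2, 3, 6, 1, 10} — OK.
#3 |9 − 1| = 8, not 6 — violated.
#4 F + G = 1 + 6 = 7; 7 > 5 — OK.
#5 values 6, 9, 1 are pairwise distinct — OK.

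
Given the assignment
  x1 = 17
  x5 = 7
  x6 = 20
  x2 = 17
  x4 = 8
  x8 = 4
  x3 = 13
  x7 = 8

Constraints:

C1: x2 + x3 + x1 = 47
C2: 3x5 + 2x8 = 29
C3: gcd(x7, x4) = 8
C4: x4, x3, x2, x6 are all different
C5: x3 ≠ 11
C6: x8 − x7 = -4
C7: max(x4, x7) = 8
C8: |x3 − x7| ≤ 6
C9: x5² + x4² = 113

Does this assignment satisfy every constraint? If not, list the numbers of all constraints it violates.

C1: x2 + x3 + x1 = 17 + 13 + 17 = 47  ✔
C2: 3x5 + 2x8 = 3(7) + 2(4) = 29  ✔
C3: gcd(8, 8) = 8  ✔
C4: values 8, 13, 17, 20 are pairwise distinct  ✔
C5: x3 = 13, and 13 ≠ 11  ✔
C6: x8 − x7 = 4 − 8 = -4  ✔
C7: max(8, 8) = 8  ✔
C8: |13 − 8| = 5; 5 ≤ 6  ✔
C9: x5² + x4² = 7² + 8² = 49 + 64 = 113  ✔

None — every constraint holds.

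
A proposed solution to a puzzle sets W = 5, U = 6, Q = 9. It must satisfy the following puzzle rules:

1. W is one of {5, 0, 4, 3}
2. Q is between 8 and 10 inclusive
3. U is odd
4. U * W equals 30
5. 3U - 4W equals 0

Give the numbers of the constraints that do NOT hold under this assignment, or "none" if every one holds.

1. W = 5 is in {5, 0, 4, 3} — OK.
2. Q = 9 lies in [8, 10] — OK.
3. U = 6 is even — violated.
4. U * W = 6 * 5 = 30 — OK.
5. 3U - 4W = 3(6) - 4(5) = -2, not 0 — violated.

No — constraints 3 and 5 are not satisfied.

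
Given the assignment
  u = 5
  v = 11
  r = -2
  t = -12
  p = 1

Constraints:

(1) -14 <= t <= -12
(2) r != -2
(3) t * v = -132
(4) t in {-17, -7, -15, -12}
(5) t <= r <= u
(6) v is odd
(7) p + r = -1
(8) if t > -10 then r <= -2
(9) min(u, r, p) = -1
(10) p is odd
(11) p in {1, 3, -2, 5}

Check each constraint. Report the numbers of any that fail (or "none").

(1) t = -12 lies in [-14, -12] — satisfied.
(2) r = -2, but -2 is required to differ — violated.
(3) t * v = -12 * 11 = -132 — satisfied.
(4) t = -12 is in {-17, -7, -15, -12} — satisfied.
(5) values -12 <= -2 <= 5 — satisfied.
(6) v = 11 is odd — satisfied.
(7) p + r = 1 + (-2) = -1 — satisfied.
(8) t = -12, not > -10; antecedent false, conditional vacuously true — satisfied.
(9) min(5, -2, 1) = -2, not -1 — violated.
(10) p = 1 is odd — satisfied.
(11) p = 1 is in {1, 3, -2, 5} — satisfied.

The assignment fails constraints 2 and 9.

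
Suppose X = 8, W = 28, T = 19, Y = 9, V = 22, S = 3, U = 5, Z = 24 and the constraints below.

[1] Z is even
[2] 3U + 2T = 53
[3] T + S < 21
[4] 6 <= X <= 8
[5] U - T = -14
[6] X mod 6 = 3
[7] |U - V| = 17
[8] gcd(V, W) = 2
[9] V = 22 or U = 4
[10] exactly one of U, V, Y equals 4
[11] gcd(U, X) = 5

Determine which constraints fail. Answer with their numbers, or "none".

Constraints 3, 6, 10, 11 do not hold.

[1] Z = 24 is even  ✔
[2] 3U + 2T = 3(5) + 2(19) = 53  ✔
[3] T + S = 19 + 3 = 22; 22 ≥ 21, bound 21 not met  ✘
[4] X = 8 lies in [6, 8]  ✔
[5] U - T = 5 - 19 = -14  ✔
[6] 8 mod 6 = 2, not 3  ✘
[7] |5 - 22| = 17  ✔
[8] gcd(22, 28) = 2  ✔
[9] V = 22 = 22 (first disjunct)  ✔
[10] U=5, V=22, Y=9; 0 of them equal 4, not exactly one  ✘
[11] gcd(5, 8) = 1, not 5  ✘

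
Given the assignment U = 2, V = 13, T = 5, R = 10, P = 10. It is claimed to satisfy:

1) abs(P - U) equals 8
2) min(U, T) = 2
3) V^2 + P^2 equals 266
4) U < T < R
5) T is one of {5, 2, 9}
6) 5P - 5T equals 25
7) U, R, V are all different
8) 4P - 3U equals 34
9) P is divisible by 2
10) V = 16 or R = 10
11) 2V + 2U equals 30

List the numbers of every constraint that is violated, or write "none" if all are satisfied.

1) abs(10 - 2) = 8 — holds.
2) min(2, 5) = 2 — holds.
3) V^2 + P^2 = 13^2 + 10^2 = 169 + 100 = 269, not 266 — does not hold.
4) values 2 < 5 < 10 — holds.
5) T = 5 is in {5, 2, 9} — holds.
6) 5P - 5T = 5(10) - 5(5) = 25 — holds.
7) values 2, 10, 13 are pairwise distinct — holds.
8) 4P - 3U = 4(10) - 3(2) = 34 — holds.
9) 10 / 2 = 5, so 2 divides 10 — holds.
10) V = 13 ≠ 16, but R = 10 = 10 (second disjunct) — holds.
11) 2V + 2U = 2(13) + 2(2) = 30 — holds.

Constraint 3 is violated.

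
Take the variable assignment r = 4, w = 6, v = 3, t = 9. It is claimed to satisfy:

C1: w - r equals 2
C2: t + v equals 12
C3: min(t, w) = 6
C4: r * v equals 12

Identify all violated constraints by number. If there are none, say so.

All constraints are satisfied.

C1: w - r = 6 - 4 = 2  true
C2: t + v = 9 + 3 = 12  true
C3: min(9, 6) = 6  true
C4: r * v = 4 * 3 = 12  true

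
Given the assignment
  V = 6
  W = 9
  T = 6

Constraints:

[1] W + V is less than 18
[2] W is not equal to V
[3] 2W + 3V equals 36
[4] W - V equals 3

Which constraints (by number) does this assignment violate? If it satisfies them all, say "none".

[1] W + V = 9 + 6 = 15; 15 < 18  true
[2] W = 9, V = 6; distinct  true
[3] 2W + 3V = 2(9) + 3(6) = 36  true
[4] W - V = 9 - 6 = 3  true

Yes — all constraints hold.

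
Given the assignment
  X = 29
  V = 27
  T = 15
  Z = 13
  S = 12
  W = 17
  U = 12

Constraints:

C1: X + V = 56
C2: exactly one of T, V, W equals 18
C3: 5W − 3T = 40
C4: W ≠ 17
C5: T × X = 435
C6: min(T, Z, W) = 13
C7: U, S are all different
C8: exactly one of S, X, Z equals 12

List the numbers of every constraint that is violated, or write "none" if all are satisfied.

Constraints 2, 4, 7 are violated.

C1: X + V = 29 + 27 = 56 — satisfied.
C2: T=15, V=27, W=17; 0 of them equal 18, not exactly one — violated.
C3: 5W − 3T = 5(17) − 3(15) = 40 — satisfied.
C4: W = 17, but 17 is required to differ — violated.
C5: T × X = 15 × 29 = 435 — satisfied.
C6: min(15, 13, 17) = 13 — satisfied.
C7: U = S = 12, not all different — violated.
C8: S=12, X=29, Z=13; 1 of them equals 12 — satisfied.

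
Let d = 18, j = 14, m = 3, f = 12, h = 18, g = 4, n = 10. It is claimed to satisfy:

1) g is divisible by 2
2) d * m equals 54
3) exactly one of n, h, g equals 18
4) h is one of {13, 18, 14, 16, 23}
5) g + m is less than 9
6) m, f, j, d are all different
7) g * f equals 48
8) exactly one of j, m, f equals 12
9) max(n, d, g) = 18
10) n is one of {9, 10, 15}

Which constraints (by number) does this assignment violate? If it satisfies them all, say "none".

None — every constraint holds.

1) 4 / 2 = 2, so 2 divides 4  holds
2) d * m = 18 * 3 = 54  holds
3) n=10, h=18, g=4; 1 of them equals 18  holds
4) h = 18 is in {13, 18, 14, 16, 23}  holds
5) g + m = 4 + 3 = 7; 7 < 9  holds
6) values 3, 12, 14, 18 are pairwise distinct  holds
7) g * f = 4 * 12 = 48  holds
8) j=14, m=3, f=12; 1 of them equals 12  holds
9) max(10, 18, 4) = 18  holds
10) n = 10 is in {9, 10, 15}  holds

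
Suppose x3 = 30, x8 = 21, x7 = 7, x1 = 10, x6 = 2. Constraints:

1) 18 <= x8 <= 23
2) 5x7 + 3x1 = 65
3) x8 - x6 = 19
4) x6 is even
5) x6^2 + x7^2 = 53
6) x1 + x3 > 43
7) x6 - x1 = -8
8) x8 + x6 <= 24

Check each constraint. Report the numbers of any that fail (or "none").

No — constraint 6 is not satisfied.

1) x8 = 21 lies in [18, 23]  ✓
2) 5x7 + 3x1 = 5(7) + 3(10) = 65  ✓
3) x8 - x6 = 21 - 2 = 19  ✓
4) x6 = 2 is even  ✓
5) x6^2 + x7^2 = 2^2 + 7^2 = 4 + 49 = 53  ✓
6) x1 + x3 = 10 + 30 = 40; 40 ≤ 43, bound 43 not met  ✗
7) x6 - x1 = 2 - 10 = -8  ✓
8) x8 + x6 = 21 + 2 = 23; 23 ≤ 24  ✓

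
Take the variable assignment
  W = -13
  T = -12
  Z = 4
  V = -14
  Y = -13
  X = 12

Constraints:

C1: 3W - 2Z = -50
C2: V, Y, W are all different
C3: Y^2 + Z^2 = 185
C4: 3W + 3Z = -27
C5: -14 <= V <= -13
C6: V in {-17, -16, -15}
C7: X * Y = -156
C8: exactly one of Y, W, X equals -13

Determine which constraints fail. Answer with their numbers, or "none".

No — constraints 1, 2, 6, and 8 are not satisfied.

C1: 3W - 2Z = 3(-13) - 2(4) = -47, not -50 — violated.
C2: Y = W = -13, not all different — violated.
C3: Y^2 + Z^2 = (-13)^2 + 4^2 = 169 + 16 = 185 — satisfied.
C4: 3W + 3Z = 3(-13) + 3(4) = -27 — satisfied.
C5: V = -14 lies in [-14, -13] — satisfied.
C6: V = -14 is not in {-17, -16, -15} — violated.
C7: X * Y = 12 * (-13) = -156 — satisfied.
C8: Y=-13, W=-13, X=12; 2 of them equal -13, not exactly one — violated.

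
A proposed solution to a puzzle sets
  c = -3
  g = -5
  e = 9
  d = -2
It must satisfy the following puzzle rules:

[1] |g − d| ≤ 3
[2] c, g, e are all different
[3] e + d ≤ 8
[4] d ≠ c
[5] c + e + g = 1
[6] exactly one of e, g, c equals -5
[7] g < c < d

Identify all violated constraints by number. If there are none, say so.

[1] |-5 − (-2)| = 3; 3 ≤ 3 — OK.
[2] values -3, -5, 9 are pairwise distinct — OK.
[3] e + d = 9 + (-2) = 7; 7 ≤ 8 — OK.
[4] d = -2, c = -3; distinct — OK.
[5] c + e + g = -3 + 9 + (-5) = 1 — OK.
[6] e=9, g=-5, c=-3; 1 of them equals -5 — OK.
[7] values -5 < -3 < -2 — OK.

All constraints are satisfied.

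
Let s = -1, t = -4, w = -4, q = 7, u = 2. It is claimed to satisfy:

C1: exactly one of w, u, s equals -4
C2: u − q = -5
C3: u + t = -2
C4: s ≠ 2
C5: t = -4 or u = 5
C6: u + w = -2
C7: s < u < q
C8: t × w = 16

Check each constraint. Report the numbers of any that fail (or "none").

C1: w=-4, u=2, s=-1; 1 of them equals -4  true
C2: u − q = 2 − 7 = -5  true
C3: u + t = 2 + (-4) = -2  true
C4: s = -1, and -1 ≠ 2  true
C5: t = -4 = -4 (first disjunct)  true
C6: u + w = 2 + (-4) = -2  true
C7: values -1 < 2 < 7  true
C8: t × w = -4 × (-4) = 16  true

No violations.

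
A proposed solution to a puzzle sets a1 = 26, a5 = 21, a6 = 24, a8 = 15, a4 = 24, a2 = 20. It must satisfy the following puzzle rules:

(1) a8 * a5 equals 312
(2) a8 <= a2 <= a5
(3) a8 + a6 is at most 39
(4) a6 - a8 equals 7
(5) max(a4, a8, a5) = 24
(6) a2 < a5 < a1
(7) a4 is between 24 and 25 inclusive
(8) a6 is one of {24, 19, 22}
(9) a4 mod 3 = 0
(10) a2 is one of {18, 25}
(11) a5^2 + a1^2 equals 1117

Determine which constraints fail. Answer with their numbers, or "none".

(1) a8 * a5 = 15 * 21 = 315, not 312  no
(2) values 15 <= 20 <= 21  yes
(3) a8 + a6 = 15 + 24 = 39; 39 ≤ 39  yes
(4) a6 - a8 = 24 - 15 = 9, not 7  no
(5) max(24, 15, 21) = 24  yes
(6) values 20 < 21 < 26  yes
(7) a4 = 24 lies in [24, 25]  yes
(8) a6 = 24 is in {24, 19, 22}  yes
(9) 24 mod 3 = 0  yes
(10) a2 = 20 is not in {18, 25}  no
(11) a5^2 + a1^2 = 21^2 + 26^2 = 441 + 676 = 1117  yes

The assignment fails constraints 1, 4, and 10.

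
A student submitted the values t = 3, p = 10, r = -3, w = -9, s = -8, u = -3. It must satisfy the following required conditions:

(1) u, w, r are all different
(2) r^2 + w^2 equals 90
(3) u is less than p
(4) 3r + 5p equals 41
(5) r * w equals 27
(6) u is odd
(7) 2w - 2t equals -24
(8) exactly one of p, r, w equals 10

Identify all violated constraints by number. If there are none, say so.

Constraint 1 does not hold.

(1) u = r = -3, not all different  false
(2) r^2 + w^2 = (-3)^2 + (-9)^2 = 9 + 81 = 90  true
(3) u = -3, p = 10; -3 < 10  true
(4) 3r + 5p = 3(-3) + 5(10) = 41  true
(5) r * w = -3 * (-9) = 27  true
(6) u = -3 is odd  true
(7) 2w - 2t = 2(-9) - 2(3) = -24  true
(8) p=10, r=-3, w=-9; 1 of them equals 10  true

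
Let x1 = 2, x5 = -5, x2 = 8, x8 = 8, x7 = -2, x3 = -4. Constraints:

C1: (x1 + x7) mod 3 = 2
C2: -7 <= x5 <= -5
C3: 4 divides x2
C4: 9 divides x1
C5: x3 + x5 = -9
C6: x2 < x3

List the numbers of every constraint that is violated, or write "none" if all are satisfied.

The assignment fails constraints 1, 4, 6.

C1: x1 + x7 = 0; 0 mod 3 = 0, not 2  fails
C2: x5 = -5 lies in [-7, -5]  holds
C3: 8 / 4 = 2, so 4 divides 8  holds
C4: 2 = 9*0 + 2, so 9 does not divide 2  fails
C5: x3 + x5 = -4 + (-5) = -9  holds
C6: x2 = 8, x3 = -4; 8 ≥ -4 (want <)  fails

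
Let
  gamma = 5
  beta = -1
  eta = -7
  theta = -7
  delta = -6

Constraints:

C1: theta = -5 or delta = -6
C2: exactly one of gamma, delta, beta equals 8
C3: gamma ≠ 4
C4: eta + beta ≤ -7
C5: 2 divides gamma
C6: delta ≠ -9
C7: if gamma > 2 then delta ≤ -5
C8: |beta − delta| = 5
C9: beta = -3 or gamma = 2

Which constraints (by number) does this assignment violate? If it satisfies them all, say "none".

Violated: 2, 5, and 9.

C1: theta = -7 ≠ -5, but delta = -6 = -6 (second disjunct) — holds.
C2: gamma=5, delta=-6, beta=-1; 0 of them equal 8, not exactly one — does not hold.
C3: gamma = 5, and 5 ≠ 4 — holds.
C4: eta + beta = -7 + (-1) = -8; -8 ≤ -7 — holds.
C5: 5 = 2×2 + 1, so 2 does not divide 5 — does not hold.
C6: delta = -6, and -6 ≠ -9 — holds.
C7: gamma = 5 > 2, so we need delta ≤ -5; delta = -6 ≤ -5 — holds.
C8: |-1 − (-6)| = 5 — holds.
C9: beta = -1 ≠ -3 and gamma = 5 ≠ 2; both disjuncts false — does not hold.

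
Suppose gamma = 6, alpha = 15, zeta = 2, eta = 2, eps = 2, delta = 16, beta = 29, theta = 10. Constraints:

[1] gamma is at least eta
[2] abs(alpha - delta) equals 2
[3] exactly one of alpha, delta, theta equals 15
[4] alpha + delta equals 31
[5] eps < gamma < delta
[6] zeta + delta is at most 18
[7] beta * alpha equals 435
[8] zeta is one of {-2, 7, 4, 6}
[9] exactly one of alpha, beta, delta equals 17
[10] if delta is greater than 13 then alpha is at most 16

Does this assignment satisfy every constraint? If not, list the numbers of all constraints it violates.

[1] gamma = 6, eta = 2; 6 ≥ 2 — holds.
[2] abs(15 - 16) = 1, not 2 — does not hold.
[3] alpha=15, delta=16, theta=10; 1 of them equals 15 — holds.
[4] alpha + delta = 15 + 16 = 31 — holds.
[5] values 2 < 6 < 16 — holds.
[6] zeta + delta = 2 + 16 = 18; 18 ≤ 18 — holds.
[7] beta * alpha = 29 * 15 = 435 — holds.
[8] zeta = 2 is not in {-2, 7, 4, 6} — does not hold.
[9] alpha=15, beta=29, delta=16; 0 of them equal 17, not exactly one — does not hold.
[10] delta = 16 > 13, so we need alpha ≤ 16; alpha = 15 ≤ 16 — holds.

No — constraints 2, 8, and 9 are not satisfied.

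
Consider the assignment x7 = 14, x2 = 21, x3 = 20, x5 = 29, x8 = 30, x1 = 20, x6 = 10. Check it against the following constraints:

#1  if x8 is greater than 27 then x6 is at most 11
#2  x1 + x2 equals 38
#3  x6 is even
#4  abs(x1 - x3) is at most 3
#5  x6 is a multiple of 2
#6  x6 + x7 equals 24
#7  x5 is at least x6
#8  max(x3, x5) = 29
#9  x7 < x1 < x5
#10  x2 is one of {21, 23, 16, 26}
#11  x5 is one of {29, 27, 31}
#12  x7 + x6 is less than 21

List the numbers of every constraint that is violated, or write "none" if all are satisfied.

#1 x8 = 30 > 27, so we need x6 ≤ 11; x6 = 10 ≤ 11  yes
#2 x1 + x2 = 20 + 21 = 41, not 38  no
#3 x6 = 10 is even  yes
#4 abs(20 - 20) = 0; 0 ≤ 3  yes
#5 10 / 2 = 5, so 2 divides 10  yes
#6 x6 + x7 = 10 + 14 = 24  yes
#7 x5 = 29, x6 = 10; 29 ≥ 10  yes
#8 max(20, 29) = 29  yes
#9 values 14 < 20 < 29  yes
#10 x2 = 21 is in {21, 23, 16, 26}  yes
#11 x5 = 29 is in {29, 27, 31}  yes
#12 x7 + x6 = 14 + 10 = 24; 24 ≥ 21, bound 21 not met  no

The assignment fails constraints 2 and 12.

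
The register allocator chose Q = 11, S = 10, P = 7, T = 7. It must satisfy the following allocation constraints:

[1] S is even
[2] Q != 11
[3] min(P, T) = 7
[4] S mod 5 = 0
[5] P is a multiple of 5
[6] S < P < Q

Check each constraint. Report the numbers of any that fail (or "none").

[1] S = 10 is even  ✔
[2] Q = 11, but 11 is required to differ  ✘
[3] min(7, 7) = 7  ✔
[4] 10 mod 5 = 0  ✔
[5] 7 = 5*1 + 2, so 5 does not divide 7  ✘
[6] values 10, 7, 11; S = 10 is not < P = 7  ✘

Constraints 2, 5, 6 do not hold.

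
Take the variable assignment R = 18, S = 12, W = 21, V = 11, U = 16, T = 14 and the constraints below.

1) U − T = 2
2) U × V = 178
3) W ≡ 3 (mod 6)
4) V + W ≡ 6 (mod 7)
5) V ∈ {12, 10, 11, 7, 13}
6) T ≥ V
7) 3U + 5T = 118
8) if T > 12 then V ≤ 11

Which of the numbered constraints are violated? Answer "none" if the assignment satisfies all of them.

Violated: 2 and 4.

1) U − T = 16 − 14 = 2  OK
2) U × V = 16 × 11 = 176, not 178  FAIL
3) 21 mod 6 = 3  OK
4) V + W = 32; 32 mod 7 = 4, not 6  FAIL
5) V = 11 is in {12, 10, 11, 7, 13}  OK
6) T = 14, V = 11; 14 ≥ 11  OK
7) 3U + 5T = 3(16) + 5(14) = 118  OK
8) T = 14 > 12, so we need V ≤ 11; V = 11 ≤ 11  OK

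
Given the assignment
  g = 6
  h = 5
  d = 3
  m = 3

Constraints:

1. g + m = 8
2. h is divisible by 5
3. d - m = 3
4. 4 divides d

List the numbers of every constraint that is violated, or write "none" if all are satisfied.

1. g + m = 6 + 3 = 9, not 8  no
2. 5 / 5 = 1, so 5 divides 5  yes
3. d - m = 3 - 3 = 0, not 3  no
4. 3 = 4*0 + 3, so 4 does not divide 3  no

The assignment fails constraints 1, 3, 4.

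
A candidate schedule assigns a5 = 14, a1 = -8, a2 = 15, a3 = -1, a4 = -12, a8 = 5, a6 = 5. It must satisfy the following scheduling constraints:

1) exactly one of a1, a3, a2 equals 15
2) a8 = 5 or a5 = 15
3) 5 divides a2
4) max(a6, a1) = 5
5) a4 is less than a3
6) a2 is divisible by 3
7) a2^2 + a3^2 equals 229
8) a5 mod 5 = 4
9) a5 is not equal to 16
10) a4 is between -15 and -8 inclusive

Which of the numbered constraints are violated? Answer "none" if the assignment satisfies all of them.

1) a1=-8, a3=-1, a2=15; 1 of them equals 15  holds
2) a8 = 5 = 5 (first disjunct)  holds
3) 15 / 5 = 3, so 5 divides 15  holds
4) max(5, -8) = 5  holds
5) a4 = -12, a3 = -1; -12 < -1  holds
6) 15 / 3 = 5, so 3 divides 15  holds
7) a2^2 + a3^2 = 15^2 + (-1)^2 = 225 + 1 = 226, not 229  fails
8) 14 mod 5 = 4  holds
9) a5 = 14, and 14 ≠ 16  holds
10) a4 = -12 lies in [-15, -8]  holds

Constraint 7 is violated.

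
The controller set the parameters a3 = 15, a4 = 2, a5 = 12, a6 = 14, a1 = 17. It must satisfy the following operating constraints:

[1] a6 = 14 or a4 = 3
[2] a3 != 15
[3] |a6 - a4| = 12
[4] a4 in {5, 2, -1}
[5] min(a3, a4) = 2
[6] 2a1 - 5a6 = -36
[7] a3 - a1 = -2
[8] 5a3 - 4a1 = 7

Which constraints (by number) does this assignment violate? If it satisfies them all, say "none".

[1] a6 = 14 = 14 (first disjunct)  OK
[2] a3 = 15, but 15 is required to differ  FAIL
[3] |14 - 2| = 12  OK
[4] a4 = 2 is in {5, 2, -1}  OK
[5] min(15, 2) = 2  OK
[6] 2a1 - 5a6 = 2(17) - 5(14) = -36  OK
[7] a3 - a1 = 15 - 17 = -2  OK
[8] 5a3 - 4a1 = 5(15) - 4(17) = 7  OK

No — constraint 2 is not satisfied.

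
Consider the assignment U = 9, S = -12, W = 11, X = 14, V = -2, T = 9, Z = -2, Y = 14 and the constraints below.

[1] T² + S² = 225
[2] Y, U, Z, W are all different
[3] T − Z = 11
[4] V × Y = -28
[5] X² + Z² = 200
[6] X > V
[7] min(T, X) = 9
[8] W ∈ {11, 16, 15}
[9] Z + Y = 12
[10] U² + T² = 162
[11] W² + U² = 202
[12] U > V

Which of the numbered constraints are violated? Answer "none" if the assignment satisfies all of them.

None — every constraint holds.

[1] T² + S² = 9² + (-12)² = 81 + 144 = 225 — holds.
[2] values 14, 9, -2, 11 are pairwise distinct — holds.
[3] T − Z = 9 − (-2) = 11 — holds.
[4] V × Y = -2 × 14 = -28 — holds.
[5] X² + Z² = 14² + (-2)² = 196 + 4 = 200 — holds.
[6] X = 14, V = -2; 14 > -2 — holds.
[7] min(9, 14) = 9 — holds.
[8] W = 11 is in {11, 16, 15} — holds.
[9] Z + Y = -2 + 14 = 12 — holds.
[10] U² + T² = 9² + 9² = 81 + 81 = 162 — holds.
[11] W² + U² = 11² + 9² = 121 + 81 = 202 — holds.
[12] U = 9, V = -2; 9 > -2 — holds.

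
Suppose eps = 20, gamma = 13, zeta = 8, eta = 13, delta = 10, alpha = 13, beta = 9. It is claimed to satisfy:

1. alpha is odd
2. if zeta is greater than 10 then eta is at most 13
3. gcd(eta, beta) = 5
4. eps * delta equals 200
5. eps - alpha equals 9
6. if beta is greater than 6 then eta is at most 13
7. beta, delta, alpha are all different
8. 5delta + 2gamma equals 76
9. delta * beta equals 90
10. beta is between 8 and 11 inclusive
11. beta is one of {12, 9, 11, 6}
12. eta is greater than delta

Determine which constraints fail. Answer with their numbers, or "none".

Constraints 3, 5 are violated.

1. alpha = 13 is odd — holds.
2. zeta = 8, not > 10; antecedent false, conditional vacuously true — holds.
3. gcd(13, 9) = 1, not 5 — does not hold.
4. eps * delta = 20 * 10 = 200 — holds.
5. eps - alpha = 20 - 13 = 7, not 9 — does not hold.
6. beta = 9 > 6, so we need eta ≤ 13; eta = 13 ≤ 13 — holds.
7. values 9, 10, 13 are pairwise distinct — holds.
8. 5delta + 2gamma = 5(10) + 2(13) = 76 — holds.
9. delta * beta = 10 * 9 = 90 — holds.
10. beta = 9 lies in [8, 11] — holds.
11. beta = 9 is in {12, 9, 11, 6} — holds.
12. eta = 13, delta = 10; 13 > 10 — holds.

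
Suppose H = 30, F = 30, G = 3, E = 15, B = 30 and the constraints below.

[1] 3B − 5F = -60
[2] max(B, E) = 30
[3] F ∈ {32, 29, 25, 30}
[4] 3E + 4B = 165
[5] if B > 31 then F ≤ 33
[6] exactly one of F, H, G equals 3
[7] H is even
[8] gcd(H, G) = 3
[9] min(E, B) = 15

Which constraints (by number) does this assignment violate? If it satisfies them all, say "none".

[1] 3B − 5F = 3(30) − 5(30) = -60  OK
[2] max(30, 15) = 30  OK
[3] F = 30 is in {32, 29, 25, 30}  OK
[4] 3E + 4B = 3(15) + 4(30) = 165  OK
[5] B = 30, not > 31; antecedent false, conditional vacuously true  OK
[6] F=30, H=30, G=3; 1 of them equals 3  OK
[7] H = 30 is even  OK
[8] gcd(30, 3) = 3  OK
[9] min(15, 30) = 15  OK

All constraints are satisfied.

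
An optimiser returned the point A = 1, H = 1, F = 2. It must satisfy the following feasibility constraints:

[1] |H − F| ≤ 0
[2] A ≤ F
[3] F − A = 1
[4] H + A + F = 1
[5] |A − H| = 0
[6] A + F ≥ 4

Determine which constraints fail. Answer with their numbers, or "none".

Violated: 1, 4, and 6.

[1] |1 − 2| = 1; 1 > 0, exceeds bound 0  ✘
[2] A = 1, F = 2; 1 ≤ 2  ✔
[3] F − A = 2 − 1 = 1  ✔
[4] H + A + F = 1 + 1 + 2 = 4, not 1  ✘
[5] |1 − 1| = 0  ✔
[6] A + F = 1 + 2 = 3; 3 < 4, bound 4 not met  ✘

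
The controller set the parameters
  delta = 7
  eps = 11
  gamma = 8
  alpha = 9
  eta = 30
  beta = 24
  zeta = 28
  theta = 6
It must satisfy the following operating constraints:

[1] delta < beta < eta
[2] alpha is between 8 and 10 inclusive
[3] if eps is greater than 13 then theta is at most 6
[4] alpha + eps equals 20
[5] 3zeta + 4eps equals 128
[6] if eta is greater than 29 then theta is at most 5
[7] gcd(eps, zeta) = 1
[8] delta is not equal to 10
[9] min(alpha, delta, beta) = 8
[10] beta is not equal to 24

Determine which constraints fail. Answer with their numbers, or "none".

The assignment fails constraints 6, 9, and 10.

[1] values 7 < 24 < 30 — OK.
[2] alpha = 9 lies in [8, 10] — OK.
[3] eps = 11, not > 13; antecedent false, conditional vacuously true — OK.
[4] alpha + eps = 9 + 11 = 20 — OK.
[5] 3zeta + 4eps = 3(28) + 4(11) = 128 — OK.
[6] eta = 30 > 29, so we need theta ≤ 5; but theta = 6 > 5 — violated.
[7] gcd(11, 28) = 1 — OK.
[8] delta = 7, and 7 ≠ 10 — OK.
[9] min(9, 7, 24) = 7, not 8 — violated.
[10] beta = 24, but 24 is required to differ — violated.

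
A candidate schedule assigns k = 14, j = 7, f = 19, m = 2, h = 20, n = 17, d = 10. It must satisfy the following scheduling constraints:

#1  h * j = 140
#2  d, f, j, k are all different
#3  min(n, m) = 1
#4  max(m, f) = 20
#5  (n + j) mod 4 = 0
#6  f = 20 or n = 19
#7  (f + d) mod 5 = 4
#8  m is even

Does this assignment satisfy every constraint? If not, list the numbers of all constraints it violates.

Violated: 3, 4, 6.

#1 h * j = 20 * 7 = 140  OK
#2 values 10, 19, 7, 14 are pairwise distinct  OK
#3 min(17, 2) = 2, not 1  FAIL
#4 max(2, 19) = 19, not 20  FAIL
#5 n + j = 24; 24 mod 4 = 0  OK
#6 f = 19 ≠ 20 and n = 17 ≠ 19; both disjuncts false  FAIL
#7 f + d = 29; 29 mod 5 = 4  OK
#8 m = 2 is even  OK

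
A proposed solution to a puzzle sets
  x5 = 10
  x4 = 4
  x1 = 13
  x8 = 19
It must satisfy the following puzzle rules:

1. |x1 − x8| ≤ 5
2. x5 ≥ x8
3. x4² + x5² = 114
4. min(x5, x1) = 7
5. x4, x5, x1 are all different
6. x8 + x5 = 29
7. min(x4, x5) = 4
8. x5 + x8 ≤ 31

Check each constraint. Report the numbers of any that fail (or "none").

Violated: 1, 2, 3, and 4.

1. |13 − 19| = 6; 6 > 5, exceeds bound 5 — violated.
2. x5 = 10, x8 = 19; 10 < 19 (want ≥) — violated.
3. x4² + x5² = 4² + 10² = 16 + 100 = 116, not 114 — violated.
4. min(10, 13) = 10, not 7 — violated.
5. values 4, 10, 13 are pairwise distinct — OK.
6. x8 + x5 = 19 + 10 = 29 — OK.
7. min(4, 10) = 4 — OK.
8. x5 + x8 = 10 + 19 = 29; 29 ≤ 31 — OK.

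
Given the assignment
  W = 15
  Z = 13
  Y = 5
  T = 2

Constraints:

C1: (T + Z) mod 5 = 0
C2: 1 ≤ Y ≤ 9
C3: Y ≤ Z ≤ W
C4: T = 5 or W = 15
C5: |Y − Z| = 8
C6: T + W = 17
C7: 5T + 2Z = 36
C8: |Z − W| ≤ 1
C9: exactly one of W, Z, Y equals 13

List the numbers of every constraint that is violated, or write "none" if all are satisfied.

C1: T + Z = 15; 15 mod 5 = 0  holds
C2: Y = 5 lies in [1, 9]  holds
C3: values 5 ≤ 13 ≤ 15  holds
C4: T = 2 ≠ 5, but W = 15 = 15 (second disjunct)  holds
C5: |5 − 13| = 8  holds
C6: T + W = 2 + 15 = 17  holds
C7: 5T + 2Z = 5(2) + 2(13) = 36  holds
C8: |13 − 15| = 2; 2 > 1, exceeds bound 1  fails
C9: W=15, Z=13, Y=5; 1 of them equals 13  holds

The assignment fails constraint 8.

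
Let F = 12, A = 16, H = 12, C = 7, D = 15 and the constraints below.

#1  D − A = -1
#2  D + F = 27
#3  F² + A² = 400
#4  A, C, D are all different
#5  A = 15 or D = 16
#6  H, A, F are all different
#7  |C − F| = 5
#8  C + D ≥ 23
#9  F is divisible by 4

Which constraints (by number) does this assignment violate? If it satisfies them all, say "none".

No — constraints 5, 6, and 8 are not satisfied.

#1 D − A = 15 − 16 = -1 — OK.
#2 D + F = 15 + 12 = 27 — OK.
#3 F² + A² = 12² + 16² = 144 + 256 = 400 — OK.
#4 values 16, 7, 15 are pairwise distinct — OK.
#5 A = 16 ≠ 15 and D = 15 ≠ 16; both disjuncts false — violated.
#6 H = F = 12, not all different — violated.
#7 |7 − 12| = 5 — OK.
#8 C + D = 7 + 15 = 22; 22 < 23, bound 23 not met — violated.
#9 12 / 4 = 3, so 4 divides 12 — OK.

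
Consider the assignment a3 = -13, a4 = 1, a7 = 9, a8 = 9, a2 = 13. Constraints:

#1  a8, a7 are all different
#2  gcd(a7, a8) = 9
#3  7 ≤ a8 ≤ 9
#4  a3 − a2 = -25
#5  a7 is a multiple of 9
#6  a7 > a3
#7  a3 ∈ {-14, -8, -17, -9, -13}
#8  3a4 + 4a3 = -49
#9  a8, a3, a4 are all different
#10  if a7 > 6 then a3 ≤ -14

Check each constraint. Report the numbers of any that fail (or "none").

#1 a8 = a7 = 9, not all different  no
#2 gcd(9, 9) = 9  yes
#3 a8 = 9 lies in [7, 9]  yes
#4 a3 − a2 = -13 − 13 = -26, not -25  no
#5 9 / 9 = 1, so 9 divides 9  yes
#6 a7 = 9, a3 = -13; 9 > -13  yes
#7 a3 = -13 is in {-14, -8, -17, -9, -13}  yes
#8 3a4 + 4a3 = 3(1) + 4(-13) = -49  yes
#9 values 9, -13, 1 are pairwise distinct  yes
#10 a7 = 9 > 6, so we need a3 ≤ -14; but a3 = -13 > -14  no

The assignment fails constraints 1, 4, and 10.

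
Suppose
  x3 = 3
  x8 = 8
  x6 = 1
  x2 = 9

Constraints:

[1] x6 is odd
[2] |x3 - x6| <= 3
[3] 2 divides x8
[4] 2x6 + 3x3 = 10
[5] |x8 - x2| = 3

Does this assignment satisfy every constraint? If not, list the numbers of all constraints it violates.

[1] x6 = 1 is odd — holds.
[2] |3 - 1| = 2; 2 ≤ 3 — holds.
[3] 8 / 2 = 4, so 2 divides 8 — holds.
[4] 2x6 + 3x3 = 2(1) + 3(3) = 11, not 10 — does not hold.
[5] |8 - 9| = 1, not 3 — does not hold.

Violated: 4 and 5.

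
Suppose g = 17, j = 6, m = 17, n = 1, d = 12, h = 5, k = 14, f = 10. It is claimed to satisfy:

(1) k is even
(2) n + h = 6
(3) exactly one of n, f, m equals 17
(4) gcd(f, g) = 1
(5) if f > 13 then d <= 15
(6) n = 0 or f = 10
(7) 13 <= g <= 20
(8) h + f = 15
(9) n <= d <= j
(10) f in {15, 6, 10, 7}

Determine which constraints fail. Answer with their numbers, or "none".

(1) k = 14 is even  ✔
(2) n + h = 1 + 5 = 6  ✔
(3) n=1, f=10, m=17; 1 of them equals 17  ✔
(4) gcd(10, 17) = 1  ✔
(5) f = 10, not > 13; antecedent false, conditional vacuously true  ✔
(6) n = 1 ≠ 0, but f = 10 = 10 (second disjunct)  ✔
(7) g = 17 lies in [13, 20]  ✔
(8) h + f = 5 + 10 = 15  ✔
(9) values 1, 12, 6; d = 12 is not <= j = 6  ✘
(10) f = 10 is in {15, 6, 10, 7}  ✔

The assignment fails constraint 9.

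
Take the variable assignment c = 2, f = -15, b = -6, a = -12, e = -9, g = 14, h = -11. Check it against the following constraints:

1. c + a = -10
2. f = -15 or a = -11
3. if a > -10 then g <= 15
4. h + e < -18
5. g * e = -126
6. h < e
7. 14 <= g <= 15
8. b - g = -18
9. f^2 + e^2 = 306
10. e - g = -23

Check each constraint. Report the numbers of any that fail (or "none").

1. c + a = 2 + (-12) = -10 — holds.
2. f = -15 = -15 (first disjunct) — holds.
3. a = -12, not > -10; antecedent false, conditional vacuously true — holds.
4. h + e = -11 + (-9) = -20; -20 < -18 — holds.
5. g * e = 14 * (-9) = -126 — holds.
6. h = -11, e = -9; -11 < -9 — holds.
7. g = 14 lies in [14, 15] — holds.
8. b - g = -6 - 14 = -20, not -18 — does not hold.
9. f^2 + e^2 = (-15)^2 + (-9)^2 = 225 + 81 = 306 — holds.
10. e - g = -9 - 14 = -23 — holds.

Violated: 8.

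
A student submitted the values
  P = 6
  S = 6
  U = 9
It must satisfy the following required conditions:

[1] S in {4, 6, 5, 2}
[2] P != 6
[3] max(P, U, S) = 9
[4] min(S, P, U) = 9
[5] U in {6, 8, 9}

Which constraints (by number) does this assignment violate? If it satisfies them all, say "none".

[1] S = 6 is in {4, 6, 5, 2} — satisfied.
[2] P = 6, but 6 is required to differ — violated.
[3] max(6, 9, 6) = 9 — satisfied.
[4] min(6, 6, 9) = 6, not 9 — violated.
[5] U = 9 is in {6, 8, 9} — satisfied.

No — constraints 2 and 4 are not satisfied.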